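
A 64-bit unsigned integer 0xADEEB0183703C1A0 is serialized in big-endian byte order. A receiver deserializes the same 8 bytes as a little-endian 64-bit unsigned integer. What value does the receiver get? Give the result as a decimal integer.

11583543251745959597

Stored big-endian, the bytes at ascending addresses are AD EE B0 18 37 03 C1 A0.
Read back as little-endian, the first byte is least significant, giving 0xA0C1033718B0EEAD.
0xA0C1033718B0EEAD = 11583543251745959597.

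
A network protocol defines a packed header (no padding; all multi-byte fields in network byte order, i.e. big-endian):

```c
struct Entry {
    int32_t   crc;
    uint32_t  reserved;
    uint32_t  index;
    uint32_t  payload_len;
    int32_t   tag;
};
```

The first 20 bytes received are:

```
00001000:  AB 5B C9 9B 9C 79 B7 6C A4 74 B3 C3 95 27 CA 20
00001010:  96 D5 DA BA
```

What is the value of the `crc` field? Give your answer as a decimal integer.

`crc` is the first field, at byte offset 0, occupying 4 bytes.
Bytes at offsets 0..3: AB 5B C9 9B.
Big-endian stores the most-significant byte at the lowest address.
The bytes are already most-significant first: 0xAB5BC99B.
Top bit is set, so as a signed 32-bit value this is 0xAB5BC99B − 2^32 = -1420047973.

-1420047973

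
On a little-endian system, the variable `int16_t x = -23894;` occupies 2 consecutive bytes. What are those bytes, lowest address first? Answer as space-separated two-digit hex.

Two's complement of -23894 in 16 bits: 23894 = 0x5D56; invert → 0xA2A9; add 1 → 0xA2AA.
Split into bytes (most-significant first): A2 AA.
Little-endian stores the least-significant byte at the lowest address.
So at ascending addresses the bytes are AA A2.

AA A2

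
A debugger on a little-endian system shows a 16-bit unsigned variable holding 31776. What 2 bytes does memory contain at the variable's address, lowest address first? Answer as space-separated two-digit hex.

20 7C

31776 in hexadecimal, padded to 16 bits, is 0x7C20.
Split into bytes (most-significant first): 7C 20.
Little-endian: lowest address holds the least-significant byte.
So at ascending addresses the bytes are 20 7C.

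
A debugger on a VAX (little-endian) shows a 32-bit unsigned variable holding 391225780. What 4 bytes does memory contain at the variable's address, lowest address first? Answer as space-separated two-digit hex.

B4 A1 51 17

391225780 in hexadecimal, padded to 32 bits, is 0x1751A1B4.
Split into bytes (most-significant first): 17 51 A1 B4.
Little-endian stores the least-significant byte at the lowest address.
So at ascending addresses the bytes are B4 A1 51 17.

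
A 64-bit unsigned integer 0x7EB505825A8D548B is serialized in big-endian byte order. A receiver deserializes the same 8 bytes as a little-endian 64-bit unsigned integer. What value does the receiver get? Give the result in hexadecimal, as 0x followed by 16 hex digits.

Stored big-endian, the bytes at ascending addresses are 7E B5 05 82 5A 8D 54 8B.
Read back as little-endian, the first byte is least significant, giving 0x8B548D5A8205B57E.

0x8B548D5A8205B57E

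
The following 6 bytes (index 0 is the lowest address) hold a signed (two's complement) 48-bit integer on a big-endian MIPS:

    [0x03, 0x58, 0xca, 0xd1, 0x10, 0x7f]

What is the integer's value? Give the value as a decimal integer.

3679894704255

Big-endian stores the most-significant byte at the lowest address.
The bytes are already most-significant first: 0x0358CAD1107F.
0x0358CAD1107F = 3679894704255.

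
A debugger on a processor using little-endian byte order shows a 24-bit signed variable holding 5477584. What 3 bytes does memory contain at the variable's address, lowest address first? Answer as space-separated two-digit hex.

D0 94 53

5477584 in hexadecimal, padded to 24 bits, is 0x5394D0.
Split into bytes (most-significant first): 53 94 D0.
In little-endian order the low byte comes first in memory.
So at ascending addresses the bytes are D0 94 53.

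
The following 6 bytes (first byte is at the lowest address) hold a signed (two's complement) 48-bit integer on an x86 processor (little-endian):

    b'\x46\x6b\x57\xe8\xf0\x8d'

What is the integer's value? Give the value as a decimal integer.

-125409146999994

Little-endian stores the least-significant byte at the lowest address.
Reassemble most-significant byte first: 8D F0 E8 57 6B 46 → 0x8DF0E8576B46.
Top bit is set, so as a signed 48-bit value this is 0x8DF0E8576B46 − 2^48 = -125409146999994.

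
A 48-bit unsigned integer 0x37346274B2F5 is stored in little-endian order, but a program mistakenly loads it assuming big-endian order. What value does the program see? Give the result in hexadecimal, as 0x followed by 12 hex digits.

0xF5B274623437

Stored little-endian, the bytes at ascending addresses are F5 B2 74 62 34 37.
Read back as big-endian, the last byte is least significant, giving 0xF5B274623437.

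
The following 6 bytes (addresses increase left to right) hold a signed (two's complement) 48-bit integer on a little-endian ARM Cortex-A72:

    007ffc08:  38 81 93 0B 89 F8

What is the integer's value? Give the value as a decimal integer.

-8207488286408

In little-endian order the low byte comes first in memory.
Reassemble most-significant byte first: F8 89 0B 93 81 38 → 0xF8890B938138.
Top bit is set, so as a signed 48-bit value this is 0xF8890B938138 − 2^48 = -8207488286408.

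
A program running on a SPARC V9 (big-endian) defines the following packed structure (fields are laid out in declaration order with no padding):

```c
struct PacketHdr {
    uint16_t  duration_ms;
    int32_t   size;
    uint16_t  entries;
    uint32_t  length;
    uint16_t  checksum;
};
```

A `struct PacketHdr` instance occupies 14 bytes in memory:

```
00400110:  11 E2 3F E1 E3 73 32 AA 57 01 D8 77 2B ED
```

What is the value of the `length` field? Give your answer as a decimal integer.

1459738743

`length` follows `duration_ms` (2 B), `size` (4 B), `entries` (2 B), so it starts at offset 2 + 4 + 2 = 8 and occupies 4 bytes.
Bytes at offsets 8..11: 57 01 D8 77.
Big-endian stores the most-significant byte at the lowest address.
The bytes are already most-significant first: 0x5701D877.
0x5701D877 = 1459738743.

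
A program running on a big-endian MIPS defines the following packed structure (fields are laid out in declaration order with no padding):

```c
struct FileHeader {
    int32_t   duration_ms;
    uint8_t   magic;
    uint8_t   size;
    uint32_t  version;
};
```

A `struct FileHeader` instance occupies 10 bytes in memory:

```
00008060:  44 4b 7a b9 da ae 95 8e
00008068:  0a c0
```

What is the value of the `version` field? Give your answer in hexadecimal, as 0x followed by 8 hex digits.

0x958E0AC0

`version` follows `duration_ms` (4 B), `magic` (1 B), `size` (1 B), so it starts at offset 4 + 1 + 1 = 6 and occupies 4 bytes.
Bytes at offsets 6..9: 95 8E 0A C0.
Big-endian stores the most-significant byte at the lowest address.
The bytes are already most-significant first: 0x958E0AC0.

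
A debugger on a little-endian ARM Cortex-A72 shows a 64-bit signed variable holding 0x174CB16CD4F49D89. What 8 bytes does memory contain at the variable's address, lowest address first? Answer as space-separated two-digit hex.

Split into bytes (most-significant first): 17 4C B1 6C D4 F4 9D 89.
In little-endian order the low byte comes first in memory.
So at ascending addresses the bytes are 89 9D F4 D4 6C B1 4C 17.

89 9D F4 D4 6C B1 4C 17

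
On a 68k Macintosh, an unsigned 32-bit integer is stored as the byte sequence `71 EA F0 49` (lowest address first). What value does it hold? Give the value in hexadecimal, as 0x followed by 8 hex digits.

0x71EAF049

In big-endian order the high byte comes first in memory.
The bytes are already most-significant first: 0x71EAF049.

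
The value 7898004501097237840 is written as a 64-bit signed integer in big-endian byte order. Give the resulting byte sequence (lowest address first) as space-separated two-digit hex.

7898004501097237840 in hexadecimal, padded to 64 bits, is 0x6D9B593F92564D50.
Split into bytes (most-significant first): 6D 9B 59 3F 92 56 4D 50.
In big-endian order the high byte comes first in memory.
So the memory order matches the most-significant-first order: 6D 9B 59 3F 92 56 4D 50.

6D 9B 59 3F 92 56 4D 50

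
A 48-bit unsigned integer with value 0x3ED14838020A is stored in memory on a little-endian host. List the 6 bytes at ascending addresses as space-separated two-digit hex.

0A 02 38 48 D1 3E

Split into bytes (most-significant first): 3E D1 48 38 02 0A.
Little-endian stores the least-significant byte at the lowest address.
So at ascending addresses the bytes are 0A 02 38 48 D1 3E.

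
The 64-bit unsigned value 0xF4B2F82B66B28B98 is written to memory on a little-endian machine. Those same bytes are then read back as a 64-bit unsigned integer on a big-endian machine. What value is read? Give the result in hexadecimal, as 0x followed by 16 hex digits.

Stored little-endian, the bytes at ascending addresses are 98 8B B2 66 2B F8 B2 F4.
Read back as big-endian, the last byte is least significant, giving 0x988BB2662BF8B2F4.

0x988BB2662BF8B2F4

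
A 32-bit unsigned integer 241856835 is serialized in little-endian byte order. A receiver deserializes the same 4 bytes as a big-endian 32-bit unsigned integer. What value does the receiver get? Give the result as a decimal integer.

241856835 in 32-bit hexadecimal is 0x0E6A7143.
Stored little-endian, the bytes at ascending addresses are 43 71 6A 0E.
Read back as big-endian, the last byte is least significant, giving 0x43716A0E.
0x43716A0E = 1131506190.

1131506190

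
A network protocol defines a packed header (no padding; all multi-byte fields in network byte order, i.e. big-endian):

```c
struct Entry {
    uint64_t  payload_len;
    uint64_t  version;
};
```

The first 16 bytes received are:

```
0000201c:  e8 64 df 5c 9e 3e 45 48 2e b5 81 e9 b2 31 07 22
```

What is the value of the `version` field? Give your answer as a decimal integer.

3365739137246234402

`version` follows `payload_len` (8 bytes), so it starts at byte offset 8 and occupies 8 bytes.
Bytes at offsets 8..15: 2E B5 81 E9 B2 31 07 22.
Big-endian: lowest address holds the most-significant byte.
The bytes are already most-significant first: 0x2EB581E9B2310722.
0x2EB581E9B2310722 = 3365739137246234402.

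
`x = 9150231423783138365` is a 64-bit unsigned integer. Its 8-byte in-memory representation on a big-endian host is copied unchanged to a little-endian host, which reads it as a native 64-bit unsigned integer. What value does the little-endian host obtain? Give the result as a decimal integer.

9150231423783138365 in 64-bit hexadecimal is 0x7EFC26FFFB35F43D.
Stored big-endian, the bytes at ascending addresses are 7E FC 26 FF FB 35 F4 3D.
Read back as little-endian, the first byte is least significant, giving 0x3DF435FBFF26FC7E.
0x3DF435FBFF26FC7E = 4464252487064812670.

4464252487064812670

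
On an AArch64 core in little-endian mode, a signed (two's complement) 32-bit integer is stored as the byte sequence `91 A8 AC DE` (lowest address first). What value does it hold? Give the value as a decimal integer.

In little-endian order the low byte comes first in memory.
Reassemble most-significant byte first: DE AC A8 91 → 0xDEACA891.
Top bit is set, so as a signed 32-bit value this is 0xDEACA891 − 2^32 = -559109999.

-559109999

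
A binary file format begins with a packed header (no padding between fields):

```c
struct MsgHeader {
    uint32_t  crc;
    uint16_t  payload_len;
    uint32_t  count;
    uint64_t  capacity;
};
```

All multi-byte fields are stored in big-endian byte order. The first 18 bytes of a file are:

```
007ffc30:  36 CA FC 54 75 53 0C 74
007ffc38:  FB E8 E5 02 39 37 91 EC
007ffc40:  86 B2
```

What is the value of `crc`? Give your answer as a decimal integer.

`crc` is the first field, at byte offset 0, occupying 4 bytes.
Bytes at offsets 0..3: 36 CA FC 54.
Big-endian: lowest address holds the most-significant byte.
The bytes are already most-significant first: 0x36CAFC54.
0x36CAFC54 = 919272532.

919272532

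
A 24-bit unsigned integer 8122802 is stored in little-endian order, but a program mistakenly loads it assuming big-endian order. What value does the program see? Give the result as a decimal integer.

8122802 in 24-bit hexadecimal is 0x7BF1B2.
Stored little-endian, the bytes at ascending addresses are B2 F1 7B.
Read back as big-endian, the last byte is least significant, giving 0xB2F17B.
0xB2F17B = 11727227.

11727227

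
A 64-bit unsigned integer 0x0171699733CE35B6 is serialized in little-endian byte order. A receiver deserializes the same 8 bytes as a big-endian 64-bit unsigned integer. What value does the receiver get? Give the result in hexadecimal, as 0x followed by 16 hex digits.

0xB635CE3397697101

Stored little-endian, the bytes at ascending addresses are B6 35 CE 33 97 69 71 01.
Read back as big-endian, the last byte is least significant, giving 0xB635CE3397697101.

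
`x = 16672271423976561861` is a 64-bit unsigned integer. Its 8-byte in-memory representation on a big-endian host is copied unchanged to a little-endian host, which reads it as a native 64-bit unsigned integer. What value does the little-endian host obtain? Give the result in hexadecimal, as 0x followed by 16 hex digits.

0xC5DC04D186CE5FE7

16672271423976561861 in 64-bit hexadecimal is 0xE75FCE86D104DCC5.
Stored big-endian, the bytes at ascending addresses are E7 5F CE 86 D1 04 DC C5.
Read back as little-endian, the first byte is least significant, giving 0xC5DC04D186CE5FE7.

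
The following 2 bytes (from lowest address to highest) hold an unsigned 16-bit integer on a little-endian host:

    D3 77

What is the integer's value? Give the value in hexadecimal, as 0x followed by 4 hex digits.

0x77D3

Little-endian: lowest address holds the least-significant byte.
Reassemble most-significant byte first: 77 D3 → 0x77D3.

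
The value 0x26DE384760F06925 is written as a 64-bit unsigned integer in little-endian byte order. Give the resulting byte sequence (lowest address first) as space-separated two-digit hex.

25 69 F0 60 47 38 DE 26

Split into bytes (most-significant first): 26 DE 38 47 60 F0 69 25.
Little-endian: lowest address holds the least-significant byte.
So at ascending addresses the bytes are 25 69 F0 60 47 38 DE 26.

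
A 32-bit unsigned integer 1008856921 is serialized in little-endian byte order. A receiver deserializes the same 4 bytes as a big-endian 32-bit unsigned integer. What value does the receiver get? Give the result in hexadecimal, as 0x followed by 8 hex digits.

1008856921 in 32-bit hexadecimal is 0x3C21EF59.
Stored little-endian, the bytes at ascending addresses are 59 EF 21 3C.
Read back as big-endian, the last byte is least significant, giving 0x59EF213C.

0x59EF213C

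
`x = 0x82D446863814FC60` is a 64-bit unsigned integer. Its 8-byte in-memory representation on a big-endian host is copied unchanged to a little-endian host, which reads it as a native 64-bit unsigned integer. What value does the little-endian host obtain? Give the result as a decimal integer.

Stored big-endian, the bytes at ascending addresses are 82 D4 46 86 38 14 FC 60.
Read back as little-endian, the first byte is least significant, giving 0x60FC14388646D482.
0x60FC14388646D482 = 6988482954775680130.

6988482954775680130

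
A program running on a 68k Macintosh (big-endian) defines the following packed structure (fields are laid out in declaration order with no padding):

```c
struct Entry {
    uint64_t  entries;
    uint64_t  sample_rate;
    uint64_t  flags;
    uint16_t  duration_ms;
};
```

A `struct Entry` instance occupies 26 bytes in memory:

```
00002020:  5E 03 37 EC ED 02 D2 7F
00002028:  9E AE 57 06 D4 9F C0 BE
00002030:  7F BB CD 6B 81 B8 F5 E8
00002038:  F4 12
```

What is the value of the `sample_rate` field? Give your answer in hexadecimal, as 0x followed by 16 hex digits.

`sample_rate` follows `entries` (8 bytes), so it starts at byte offset 8 and occupies 8 bytes.
Bytes at offsets 8..15: 9E AE 57 06 D4 9F C0 BE.
Big-endian: lowest address holds the most-significant byte.
The bytes are already most-significant first: 0x9EAE5706D49FC0BE.

0x9EAE5706D49FC0BE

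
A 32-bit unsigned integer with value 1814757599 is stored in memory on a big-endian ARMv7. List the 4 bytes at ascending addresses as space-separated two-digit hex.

1814757599 in hexadecimal, padded to 32 bits, is 0x6C2B00DF.
Split into bytes (most-significant first): 6C 2B 00 DF.
In big-endian order the high byte comes first in memory.
So the memory order matches the most-significant-first order: 6C 2B 00 DF.

6C 2B 00 DF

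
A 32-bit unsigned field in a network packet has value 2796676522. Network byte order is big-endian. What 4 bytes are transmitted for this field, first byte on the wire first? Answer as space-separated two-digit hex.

2796676522 in hexadecimal, padded to 32 bits, is 0xA6B1E5AA.
Split into bytes (most-significant first): A6 B1 E5 AA.
In big-endian order the high byte comes first in memory.
So the memory order matches the most-significant-first order: A6 B1 E5 AA.

A6 B1 E5 AA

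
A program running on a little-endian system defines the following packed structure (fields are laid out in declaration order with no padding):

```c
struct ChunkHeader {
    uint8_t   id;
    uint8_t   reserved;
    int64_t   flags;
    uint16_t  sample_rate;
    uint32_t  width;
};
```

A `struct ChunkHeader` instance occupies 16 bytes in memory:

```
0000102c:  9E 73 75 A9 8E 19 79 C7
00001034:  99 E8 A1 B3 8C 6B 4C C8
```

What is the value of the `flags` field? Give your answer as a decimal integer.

-1686097262539789963

`flags` follows `id` (1 B), `reserved` (1 B), so it starts at offset 1 + 1 = 2 and occupies 8 bytes.
Bytes at offsets 2..9: 75 A9 8E 19 79 C7 99 E8.
Little-endian: lowest address holds the least-significant byte.
Reassemble most-significant byte first: E8 99 C7 79 19 8E A9 75 → 0xE899C779198EA975.
Top bit is set, so as a signed 64-bit value this is 0xE899C779198EA975 − 2^64 = -1686097262539789963.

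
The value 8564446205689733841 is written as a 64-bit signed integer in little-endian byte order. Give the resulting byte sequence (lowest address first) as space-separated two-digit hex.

8564446205689733841 in hexadecimal, padded to 64 bits, is 0x76DB06729C1422D1.
Split into bytes (most-significant first): 76 DB 06 72 9C 14 22 D1.
Little-endian: lowest address holds the least-significant byte.
So at ascending addresses the bytes are D1 22 14 9C 72 06 DB 76.

D1 22 14 9C 72 06 DB 76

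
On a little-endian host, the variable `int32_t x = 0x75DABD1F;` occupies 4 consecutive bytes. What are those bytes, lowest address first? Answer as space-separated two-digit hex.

1F BD DA 75

Split into bytes (most-significant first): 75 DA BD 1F.
In little-endian order the low byte comes first in memory.
So at ascending addresses the bytes are 1F BD DA 75.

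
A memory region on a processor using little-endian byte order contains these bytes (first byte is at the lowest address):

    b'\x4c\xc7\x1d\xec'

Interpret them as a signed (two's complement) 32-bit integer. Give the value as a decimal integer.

Little-endian stores the least-significant byte at the lowest address.
Reassemble most-significant byte first: EC 1D C7 4C → 0xEC1DC74C.
Top bit is set, so as a signed 32-bit value this is 0xEC1DC74C − 2^32 = -333592756.

-333592756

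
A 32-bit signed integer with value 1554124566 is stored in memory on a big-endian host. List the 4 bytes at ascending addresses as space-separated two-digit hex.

1554124566 in hexadecimal, padded to 32 bits, is 0x5CA20F16.
Split into bytes (most-significant first): 5C A2 0F 16.
Big-endian: lowest address holds the most-significant byte.
So the memory order matches the most-significant-first order: 5C A2 0F 16.

5C A2 0F 16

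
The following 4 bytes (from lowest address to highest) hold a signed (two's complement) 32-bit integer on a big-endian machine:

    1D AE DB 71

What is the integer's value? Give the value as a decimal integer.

In big-endian order the high byte comes first in memory.
The bytes are already most-significant first: 0x1DAEDB71.
0x1DAEDB71 = 497998705.

497998705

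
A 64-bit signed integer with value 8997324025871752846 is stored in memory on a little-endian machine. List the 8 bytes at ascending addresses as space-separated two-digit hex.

8E 5E 2C 1B 88 EA DC 7C

8997324025871752846 in hexadecimal, padded to 64 bits, is 0x7CDCEA881B2C5E8E.
Split into bytes (most-significant first): 7C DC EA 88 1B 2C 5E 8E.
Little-endian stores the least-significant byte at the lowest address.
So at ascending addresses the bytes are 8E 5E 2C 1B 88 EA DC 7C.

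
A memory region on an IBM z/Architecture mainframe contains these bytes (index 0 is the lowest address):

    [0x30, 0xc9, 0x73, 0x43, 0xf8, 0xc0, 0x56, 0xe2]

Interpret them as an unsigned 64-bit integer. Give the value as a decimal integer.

3515467719912740578

Big-endian stores the most-significant byte at the lowest address.
The bytes are already most-significant first: 0x30C97343F8C056E2.
0x30C97343F8C056E2 = 3515467719912740578.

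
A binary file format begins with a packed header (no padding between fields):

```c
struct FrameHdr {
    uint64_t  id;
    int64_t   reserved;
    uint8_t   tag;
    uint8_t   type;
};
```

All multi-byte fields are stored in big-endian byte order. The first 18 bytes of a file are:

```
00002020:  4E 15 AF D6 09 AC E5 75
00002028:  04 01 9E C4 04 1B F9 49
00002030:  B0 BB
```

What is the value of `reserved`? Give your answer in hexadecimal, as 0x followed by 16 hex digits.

0x04019EC4041BF949

`reserved` follows `id` (8 bytes), so it starts at byte offset 8 and occupies 8 bytes.
Bytes at offsets 8..15: 04 01 9E C4 04 1B F9 49.
In big-endian order the high byte comes first in memory.
The bytes are already most-significant first: 0x04019EC4041BF949.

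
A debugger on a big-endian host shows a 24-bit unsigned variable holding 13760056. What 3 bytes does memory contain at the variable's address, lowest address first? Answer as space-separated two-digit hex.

13760056 in hexadecimal, padded to 24 bits, is 0xD1F638.
Split into bytes (most-significant first): D1 F6 38.
Big-endian stores the most-significant byte at the lowest address.
So the memory order matches the most-significant-first order: D1 F6 38.

D1 F6 38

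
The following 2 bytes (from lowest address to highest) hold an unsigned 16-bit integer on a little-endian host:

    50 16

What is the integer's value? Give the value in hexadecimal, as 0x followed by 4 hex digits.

Little-endian: lowest address holds the least-significant byte.
Reassemble most-significant byte first: 16 50 → 0x1650.

0x1650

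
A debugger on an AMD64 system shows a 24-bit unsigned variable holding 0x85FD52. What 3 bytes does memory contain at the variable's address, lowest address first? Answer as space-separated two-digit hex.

Split into bytes (most-significant first): 85 FD 52.
Little-endian stores the least-significant byte at the lowest address.
So at ascending addresses the bytes are 52 FD 85.

52 FD 85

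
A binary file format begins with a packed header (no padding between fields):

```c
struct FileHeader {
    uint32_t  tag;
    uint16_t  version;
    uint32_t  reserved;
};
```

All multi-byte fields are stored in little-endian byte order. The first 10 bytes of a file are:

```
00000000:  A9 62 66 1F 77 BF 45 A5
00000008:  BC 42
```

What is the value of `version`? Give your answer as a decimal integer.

`version` follows `tag` (4 bytes), so it starts at byte offset 4 and occupies 2 bytes.
Bytes at offsets 4..5: 77 BF.
Little-endian stores the least-significant byte at the lowest address.
Reassemble most-significant byte first: BF 77 → 0xBF77.
0xBF77 = 49015.

49015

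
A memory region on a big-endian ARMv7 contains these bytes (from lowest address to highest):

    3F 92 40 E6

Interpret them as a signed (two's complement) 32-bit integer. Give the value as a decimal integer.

1066549478

Big-endian stores the most-significant byte at the lowest address.
The bytes are already most-significant first: 0x3F9240E6.
0x3F9240E6 = 1066549478.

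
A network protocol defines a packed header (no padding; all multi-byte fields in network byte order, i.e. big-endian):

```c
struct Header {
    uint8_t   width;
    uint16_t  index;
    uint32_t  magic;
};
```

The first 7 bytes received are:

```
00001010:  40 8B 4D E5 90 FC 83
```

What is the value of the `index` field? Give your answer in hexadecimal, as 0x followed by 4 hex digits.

`index` follows `width` (1 byte), so it starts at byte offset 1 and occupies 2 bytes.
Bytes at offsets 1..2: 8B 4D.
Big-endian stores the most-significant byte at the lowest address.
The bytes are already most-significant first: 0x8B4D.

0x8B4D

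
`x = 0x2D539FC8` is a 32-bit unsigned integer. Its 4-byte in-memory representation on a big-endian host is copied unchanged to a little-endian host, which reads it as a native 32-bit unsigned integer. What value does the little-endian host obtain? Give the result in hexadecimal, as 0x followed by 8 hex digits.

0xC89F532D

Stored big-endian, the bytes at ascending addresses are 2D 53 9F C8.
Read back as little-endian, the first byte is least significant, giving 0xC89F532D.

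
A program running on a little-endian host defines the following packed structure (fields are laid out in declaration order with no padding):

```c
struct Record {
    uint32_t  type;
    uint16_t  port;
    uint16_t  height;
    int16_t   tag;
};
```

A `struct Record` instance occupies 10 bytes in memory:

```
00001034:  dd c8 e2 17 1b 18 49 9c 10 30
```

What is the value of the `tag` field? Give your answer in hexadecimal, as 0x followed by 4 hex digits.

`tag` follows `type` (4 B), `port` (2 B), `height` (2 B), so it starts at offset 4 + 2 + 2 = 8 and occupies 2 bytes.
Bytes at offsets 8..9: 10 30.
Little-endian stores the least-significant byte at the lowest address.
Reassemble most-significant byte first: 30 10 → 0x3010.

0x3010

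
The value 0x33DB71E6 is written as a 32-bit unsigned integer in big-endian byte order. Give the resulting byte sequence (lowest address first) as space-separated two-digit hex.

33 DB 71 E6

Split into bytes (most-significant first): 33 DB 71 E6.
Big-endian stores the most-significant byte at the lowest address.
So the memory order matches the most-significant-first order: 33 DB 71 E6.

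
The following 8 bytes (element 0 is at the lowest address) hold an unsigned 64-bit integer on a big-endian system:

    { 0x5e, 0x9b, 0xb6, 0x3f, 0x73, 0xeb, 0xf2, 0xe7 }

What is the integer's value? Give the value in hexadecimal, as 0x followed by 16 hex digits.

0x5E9BB63F73EBF2E7

Big-endian: lowest address holds the most-significant byte.
The bytes are already most-significant first: 0x5E9BB63F73EBF2E7.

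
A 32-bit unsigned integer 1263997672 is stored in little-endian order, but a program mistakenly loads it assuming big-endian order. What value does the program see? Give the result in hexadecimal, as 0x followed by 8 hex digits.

1263997672 in 32-bit hexadecimal is 0x4B5712E8.
Stored little-endian, the bytes at ascending addresses are E8 12 57 4B.
Read back as big-endian, the last byte is least significant, giving 0xE812574B.

0xE812574B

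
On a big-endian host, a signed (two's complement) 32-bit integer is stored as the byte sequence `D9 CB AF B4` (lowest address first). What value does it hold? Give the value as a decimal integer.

-640962636

Big-endian: lowest address holds the most-significant byte.
The bytes are already most-significant first: 0xD9CBAFB4.
Top bit is set, so as a signed 32-bit value this is 0xD9CBAFB4 − 2^32 = -640962636.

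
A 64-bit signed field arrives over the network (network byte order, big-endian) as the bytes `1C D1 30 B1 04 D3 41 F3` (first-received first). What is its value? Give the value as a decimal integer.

Big-endian: lowest address holds the most-significant byte.
The bytes are already most-significant first: 0x1CD130B104D341F3.
0x1CD130B104D341F3 = 2076494440042807795.

2076494440042807795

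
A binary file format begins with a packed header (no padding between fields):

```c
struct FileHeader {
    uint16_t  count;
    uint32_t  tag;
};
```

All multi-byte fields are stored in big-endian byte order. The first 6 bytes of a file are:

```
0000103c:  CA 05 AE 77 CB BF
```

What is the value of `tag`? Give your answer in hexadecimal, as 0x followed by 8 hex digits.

`tag` follows `count` (2 bytes), so it starts at byte offset 2 and occupies 4 bytes.
Bytes at offsets 2..5: AE 77 CB BF.
Big-endian stores the most-significant byte at the lowest address.
The bytes are already most-significant first: 0xAE77CBBF.

0xAE77CBBF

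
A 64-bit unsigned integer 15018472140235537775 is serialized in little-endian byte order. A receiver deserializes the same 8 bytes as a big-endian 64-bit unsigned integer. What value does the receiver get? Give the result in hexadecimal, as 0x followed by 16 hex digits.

15018472140235537775 in 64-bit hexadecimal is 0xD06C54D71BD6FD6F.
Stored little-endian, the bytes at ascending addresses are 6F FD D6 1B D7 54 6C D0.
Read back as big-endian, the last byte is least significant, giving 0x6FFDD61BD7546CD0.

0x6FFDD61BD7546CD0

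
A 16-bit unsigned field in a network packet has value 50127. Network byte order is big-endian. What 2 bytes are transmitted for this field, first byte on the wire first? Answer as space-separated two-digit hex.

C3 CF

50127 in hexadecimal, padded to 16 bits, is 0xC3CF.
Split into bytes (most-significant first): C3 CF.
In big-endian order the high byte comes first in memory.
So the memory order matches the most-significant-first order: C3 CF.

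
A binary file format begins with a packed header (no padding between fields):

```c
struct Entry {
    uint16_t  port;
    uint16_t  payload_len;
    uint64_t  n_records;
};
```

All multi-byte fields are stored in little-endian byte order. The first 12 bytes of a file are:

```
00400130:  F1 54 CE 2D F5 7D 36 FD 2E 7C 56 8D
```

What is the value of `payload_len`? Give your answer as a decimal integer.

11726

`payload_len` follows `port` (2 bytes), so it starts at byte offset 2 and occupies 2 bytes.
Bytes at offsets 2..3: CE 2D.
Little-endian stores the least-significant byte at the lowest address.
Reassemble most-significant byte first: 2D CE → 0x2DCE.
0x2DCE = 11726.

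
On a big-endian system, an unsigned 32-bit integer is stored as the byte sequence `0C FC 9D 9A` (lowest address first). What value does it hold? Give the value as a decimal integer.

Big-endian stores the most-significant byte at the lowest address.
The bytes are already most-significant first: 0x0CFC9D9A.
0x0CFC9D9A = 217882010.

217882010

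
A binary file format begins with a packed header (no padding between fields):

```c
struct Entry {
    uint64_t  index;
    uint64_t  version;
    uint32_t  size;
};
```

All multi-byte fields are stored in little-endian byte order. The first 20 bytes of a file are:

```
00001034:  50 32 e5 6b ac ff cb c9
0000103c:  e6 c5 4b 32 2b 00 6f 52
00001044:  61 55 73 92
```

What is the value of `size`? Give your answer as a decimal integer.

2457032033

`size` follows `index` (8 B), `version` (8 B), so it starts at offset 8 + 8 = 16 and occupies 4 bytes.
Bytes at offsets 16..19: 61 55 73 92.
Little-endian: lowest address holds the least-significant byte.
Reassemble most-significant byte first: 92 73 55 61 → 0x92735561.
0x92735561 = 2457032033.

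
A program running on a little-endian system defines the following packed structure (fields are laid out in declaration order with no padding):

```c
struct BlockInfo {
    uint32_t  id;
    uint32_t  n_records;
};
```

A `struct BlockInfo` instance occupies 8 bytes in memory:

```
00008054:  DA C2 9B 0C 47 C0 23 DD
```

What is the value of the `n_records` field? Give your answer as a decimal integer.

3710107719

`n_records` follows `id` (4 bytes), so it starts at byte offset 4 and occupies 4 bytes.
Bytes at offsets 4..7: 47 C0 23 DD.
Little-endian: lowest address holds the least-significant byte.
Reassemble most-significant byte first: DD 23 C0 47 → 0xDD23C047.
0xDD23C047 = 3710107719.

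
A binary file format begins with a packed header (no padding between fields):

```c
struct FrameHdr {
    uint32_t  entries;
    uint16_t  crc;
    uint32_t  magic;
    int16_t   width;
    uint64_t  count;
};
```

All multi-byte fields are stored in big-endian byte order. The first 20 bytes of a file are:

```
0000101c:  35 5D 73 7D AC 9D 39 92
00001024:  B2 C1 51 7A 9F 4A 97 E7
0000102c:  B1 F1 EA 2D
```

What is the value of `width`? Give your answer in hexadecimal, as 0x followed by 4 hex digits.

`width` follows `entries` (4 B), `crc` (2 B), `magic` (4 B), so it starts at offset 4 + 2 + 4 = 10 and occupies 2 bytes.
Bytes at offsets 10..11: 51 7A.
Big-endian: lowest address holds the most-significant byte.
The bytes are already most-significant first: 0x517A.

0x517A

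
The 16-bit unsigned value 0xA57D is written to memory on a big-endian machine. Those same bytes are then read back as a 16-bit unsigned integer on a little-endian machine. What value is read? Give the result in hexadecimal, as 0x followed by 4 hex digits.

0x7DA5

Stored big-endian, the bytes at ascending addresses are A5 7D.
Read back as little-endian, the first byte is least significant, giving 0x7DA5.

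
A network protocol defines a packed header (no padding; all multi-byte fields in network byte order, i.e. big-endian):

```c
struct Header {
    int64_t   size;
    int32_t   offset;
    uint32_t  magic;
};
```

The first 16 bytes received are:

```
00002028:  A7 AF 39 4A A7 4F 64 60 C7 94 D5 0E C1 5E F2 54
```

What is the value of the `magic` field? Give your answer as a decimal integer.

3244225108

`magic` follows `size` (8 B), `offset` (4 B), so it starts at offset 8 + 4 = 12 and occupies 4 bytes.
Bytes at offsets 12..15: C1 5E F2 54.
Big-endian stores the most-significant byte at the lowest address.
The bytes are already most-significant first: 0xC15EF254.
0xC15EF254 = 3244225108.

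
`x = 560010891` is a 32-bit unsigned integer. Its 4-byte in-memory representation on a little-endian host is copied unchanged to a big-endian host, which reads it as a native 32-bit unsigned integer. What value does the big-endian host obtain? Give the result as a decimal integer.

560010891 in 32-bit hexadecimal is 0x2161168B.
Stored little-endian, the bytes at ascending addresses are 8B 16 61 21.
Read back as big-endian, the last byte is least significant, giving 0x8B166121.
0x8B166121 = 2333499681.

2333499681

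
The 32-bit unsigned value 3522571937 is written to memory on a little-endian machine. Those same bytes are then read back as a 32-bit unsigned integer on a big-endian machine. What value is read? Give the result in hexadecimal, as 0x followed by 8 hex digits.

3522571937 in 32-bit hexadecimal is 0xD1F62EA1.
Stored little-endian, the bytes at ascending addresses are A1 2E F6 D1.
Read back as big-endian, the last byte is least significant, giving 0xA12EF6D1.

0xA12EF6D1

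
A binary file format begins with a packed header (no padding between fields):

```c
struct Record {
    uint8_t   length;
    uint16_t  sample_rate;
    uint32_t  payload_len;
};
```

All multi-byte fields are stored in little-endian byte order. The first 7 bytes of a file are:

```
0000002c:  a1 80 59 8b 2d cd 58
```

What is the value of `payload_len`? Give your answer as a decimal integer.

1489841547

`payload_len` follows `length` (1 B), `sample_rate` (2 B), so it starts at offset 1 + 2 = 3 and occupies 4 bytes.
Bytes at offsets 3..6: 8B 2D CD 58.
Little-endian: lowest address holds the least-significant byte.
Reassemble most-significant byte first: 58 CD 2D 8B → 0x58CD2D8B.
0x58CD2D8B = 1489841547.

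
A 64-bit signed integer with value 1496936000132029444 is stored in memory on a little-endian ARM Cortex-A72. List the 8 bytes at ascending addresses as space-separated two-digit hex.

1496936000132029444 in hexadecimal, padded to 64 bits, is 0x14C62F5C6B5D1C04.
Split into bytes (most-significant first): 14 C6 2F 5C 6B 5D 1C 04.
Little-endian: lowest address holds the least-significant byte.
So at ascending addresses the bytes are 04 1C 5D 6B 5C 2F C6 14.

04 1C 5D 6B 5C 2F C6 14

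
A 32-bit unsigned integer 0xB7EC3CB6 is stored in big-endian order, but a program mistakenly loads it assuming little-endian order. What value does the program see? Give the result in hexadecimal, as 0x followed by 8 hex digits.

Stored big-endian, the bytes at ascending addresses are B7 EC 3C B6.
Read back as little-endian, the first byte is least significant, giving 0xB63CECB7.

0xB63CECB7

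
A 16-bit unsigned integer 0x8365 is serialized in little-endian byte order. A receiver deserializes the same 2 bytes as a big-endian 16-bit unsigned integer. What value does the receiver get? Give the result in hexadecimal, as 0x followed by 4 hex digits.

0x6583

Stored little-endian, the bytes at ascending addresses are 65 83.
Read back as big-endian, the last byte is least significant, giving 0x6583.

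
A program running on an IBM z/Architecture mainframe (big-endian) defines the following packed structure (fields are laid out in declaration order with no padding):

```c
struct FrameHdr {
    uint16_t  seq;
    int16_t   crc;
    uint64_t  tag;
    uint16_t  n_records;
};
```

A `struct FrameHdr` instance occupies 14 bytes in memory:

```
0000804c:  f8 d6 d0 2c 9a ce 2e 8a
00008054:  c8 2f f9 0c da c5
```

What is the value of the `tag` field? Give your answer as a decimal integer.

11154904500642248972

`tag` follows `seq` (2 B), `crc` (2 B), so it starts at offset 2 + 2 = 4 and occupies 8 bytes.
Bytes at offsets 4..11: 9A CE 2E 8A C8 2F F9 0C.
Big-endian: lowest address holds the most-significant byte.
The bytes are already most-significant first: 0x9ACE2E8AC82FF90C.
0x9ACE2E8AC82FF90C = 11154904500642248972.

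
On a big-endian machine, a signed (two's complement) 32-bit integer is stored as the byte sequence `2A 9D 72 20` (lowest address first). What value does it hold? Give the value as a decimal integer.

714961440

Big-endian stores the most-significant byte at the lowest address.
The bytes are already most-significant first: 0x2A9D7220.
0x2A9D7220 = 714961440.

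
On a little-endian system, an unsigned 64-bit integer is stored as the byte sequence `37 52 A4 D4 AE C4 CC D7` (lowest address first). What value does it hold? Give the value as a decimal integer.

In little-endian order the low byte comes first in memory.
Reassemble most-significant byte first: D7 CC C4 AE D4 A4 52 37 → 0xD7CCC4AED4A45237.
0xD7CCC4AED4A45237 = 15550019868574372407.

15550019868574372407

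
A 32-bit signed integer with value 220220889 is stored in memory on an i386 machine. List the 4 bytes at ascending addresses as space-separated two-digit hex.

220220889 in hexadecimal, padded to 32 bits, is 0x0D204DD9.
Split into bytes (most-significant first): 0D 20 4D D9.
Little-endian: lowest address holds the least-significant byte.
So at ascending addresses the bytes are D9 4D 20 0D.

D9 4D 20 0D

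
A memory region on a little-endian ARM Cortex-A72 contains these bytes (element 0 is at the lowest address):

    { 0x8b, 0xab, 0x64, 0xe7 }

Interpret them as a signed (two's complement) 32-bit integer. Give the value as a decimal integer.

In little-endian order the low byte comes first in memory.
Reassemble most-significant byte first: E7 64 AB 8B → 0xE764AB8B.
Top bit is set, so as a signed 32-bit value this is 0xE764AB8B − 2^32 = -412832885.

-412832885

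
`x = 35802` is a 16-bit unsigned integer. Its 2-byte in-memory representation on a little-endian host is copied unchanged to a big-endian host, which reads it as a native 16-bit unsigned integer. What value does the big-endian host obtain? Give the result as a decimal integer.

35802 in 16-bit hexadecimal is 0x8BDA.
Stored little-endian, the bytes at ascending addresses are DA 8B.
Read back as big-endian, the last byte is least significant, giving 0xDA8B.
0xDA8B = 55947.

55947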